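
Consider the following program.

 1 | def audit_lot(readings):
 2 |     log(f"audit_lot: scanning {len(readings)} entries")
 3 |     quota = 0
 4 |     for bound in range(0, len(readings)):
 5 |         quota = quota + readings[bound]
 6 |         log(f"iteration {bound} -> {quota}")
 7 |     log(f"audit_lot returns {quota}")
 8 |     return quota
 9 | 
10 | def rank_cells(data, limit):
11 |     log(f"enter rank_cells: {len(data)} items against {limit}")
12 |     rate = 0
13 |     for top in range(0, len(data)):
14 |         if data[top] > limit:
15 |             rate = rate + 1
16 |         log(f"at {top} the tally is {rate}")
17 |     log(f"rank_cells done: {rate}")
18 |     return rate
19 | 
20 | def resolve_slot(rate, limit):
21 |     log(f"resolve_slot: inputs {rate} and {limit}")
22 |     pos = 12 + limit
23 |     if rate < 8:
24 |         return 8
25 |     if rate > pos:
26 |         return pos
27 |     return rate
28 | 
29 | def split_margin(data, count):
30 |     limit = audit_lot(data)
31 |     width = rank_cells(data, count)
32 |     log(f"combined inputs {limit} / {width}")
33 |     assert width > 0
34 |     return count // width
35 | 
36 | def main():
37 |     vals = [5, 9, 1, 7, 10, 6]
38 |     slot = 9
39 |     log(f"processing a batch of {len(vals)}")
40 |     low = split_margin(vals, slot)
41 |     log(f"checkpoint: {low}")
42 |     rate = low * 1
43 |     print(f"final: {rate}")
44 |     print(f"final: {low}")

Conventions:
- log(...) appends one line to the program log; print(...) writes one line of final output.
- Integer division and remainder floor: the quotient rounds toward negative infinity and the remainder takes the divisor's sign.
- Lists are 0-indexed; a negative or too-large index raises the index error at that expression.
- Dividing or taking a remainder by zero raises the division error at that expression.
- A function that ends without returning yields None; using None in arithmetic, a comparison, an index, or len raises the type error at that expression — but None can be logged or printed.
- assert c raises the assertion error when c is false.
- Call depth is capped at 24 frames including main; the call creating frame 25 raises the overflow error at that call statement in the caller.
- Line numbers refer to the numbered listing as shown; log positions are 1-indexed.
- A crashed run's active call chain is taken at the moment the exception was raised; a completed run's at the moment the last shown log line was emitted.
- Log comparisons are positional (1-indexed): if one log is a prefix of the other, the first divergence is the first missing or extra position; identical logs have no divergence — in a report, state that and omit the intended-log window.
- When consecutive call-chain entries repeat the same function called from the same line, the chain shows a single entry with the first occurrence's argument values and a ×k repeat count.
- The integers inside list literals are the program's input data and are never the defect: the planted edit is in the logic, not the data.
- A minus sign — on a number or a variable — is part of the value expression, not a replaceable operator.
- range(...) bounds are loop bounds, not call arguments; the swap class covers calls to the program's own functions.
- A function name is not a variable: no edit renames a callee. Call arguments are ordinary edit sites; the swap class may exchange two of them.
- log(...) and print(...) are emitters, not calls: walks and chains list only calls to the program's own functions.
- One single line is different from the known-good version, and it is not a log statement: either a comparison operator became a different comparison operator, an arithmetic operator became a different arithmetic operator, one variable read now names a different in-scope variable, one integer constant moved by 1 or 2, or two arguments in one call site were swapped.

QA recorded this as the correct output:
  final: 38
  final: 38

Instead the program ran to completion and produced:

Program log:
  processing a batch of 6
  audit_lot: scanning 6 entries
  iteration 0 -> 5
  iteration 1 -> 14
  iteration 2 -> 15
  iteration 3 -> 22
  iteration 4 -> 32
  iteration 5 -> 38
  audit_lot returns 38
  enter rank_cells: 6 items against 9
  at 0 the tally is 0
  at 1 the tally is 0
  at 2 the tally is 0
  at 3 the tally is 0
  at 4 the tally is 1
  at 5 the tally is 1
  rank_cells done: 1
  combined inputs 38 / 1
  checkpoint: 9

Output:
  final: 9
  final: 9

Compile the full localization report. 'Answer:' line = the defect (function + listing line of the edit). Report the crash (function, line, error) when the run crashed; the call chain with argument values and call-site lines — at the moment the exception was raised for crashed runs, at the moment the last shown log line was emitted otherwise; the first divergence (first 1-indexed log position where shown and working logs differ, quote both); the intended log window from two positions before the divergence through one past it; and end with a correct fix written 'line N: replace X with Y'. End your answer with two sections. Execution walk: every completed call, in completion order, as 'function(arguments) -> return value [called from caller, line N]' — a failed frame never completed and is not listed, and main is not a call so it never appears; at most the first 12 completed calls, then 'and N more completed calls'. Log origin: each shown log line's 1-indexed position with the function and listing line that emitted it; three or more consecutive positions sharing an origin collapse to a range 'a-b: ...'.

Answer: the defect is in split_margin at line 34.
Key observation: At log position 19 the runs split — shown 'checkpoint: 9', but the working version logs 'checkpoint: 38'.
Call chain: main.
First divergence: at position 19 the run shows 'checkpoint: 9' where the working version logs 'checkpoint: 38'.
Intended log window:
  17: rank_cells done: 1
  18: combined inputs 38 / 1
  19: checkpoint: 38
Execution walk:
  audit_lot([5, 9, 1, 7, 10, 6]) -> 38  [called from split_margin, line 30]
  rank_cells([5, 9, 1, 7, 10, 6], 9) -> 1  [called from split_margin, line 31]
  split_margin([5, 9, 1, 7, 10, 6], 9) -> 9  [called from main, line 40]
Log line origins:
  1: logged in main at line 39
  2: logged in audit_lot at line 2
  3-8: logged in audit_lot at line 6
  9: logged in audit_lot at line 7
  10: logged in rank_cells at line 11
  11-16: logged in rank_cells at line 16
  17: logged in rank_cells at line 17
  18: logged in split_margin at line 32
  19: logged in main at line 41
A correct fix: line 34: replace `count` with `limit`.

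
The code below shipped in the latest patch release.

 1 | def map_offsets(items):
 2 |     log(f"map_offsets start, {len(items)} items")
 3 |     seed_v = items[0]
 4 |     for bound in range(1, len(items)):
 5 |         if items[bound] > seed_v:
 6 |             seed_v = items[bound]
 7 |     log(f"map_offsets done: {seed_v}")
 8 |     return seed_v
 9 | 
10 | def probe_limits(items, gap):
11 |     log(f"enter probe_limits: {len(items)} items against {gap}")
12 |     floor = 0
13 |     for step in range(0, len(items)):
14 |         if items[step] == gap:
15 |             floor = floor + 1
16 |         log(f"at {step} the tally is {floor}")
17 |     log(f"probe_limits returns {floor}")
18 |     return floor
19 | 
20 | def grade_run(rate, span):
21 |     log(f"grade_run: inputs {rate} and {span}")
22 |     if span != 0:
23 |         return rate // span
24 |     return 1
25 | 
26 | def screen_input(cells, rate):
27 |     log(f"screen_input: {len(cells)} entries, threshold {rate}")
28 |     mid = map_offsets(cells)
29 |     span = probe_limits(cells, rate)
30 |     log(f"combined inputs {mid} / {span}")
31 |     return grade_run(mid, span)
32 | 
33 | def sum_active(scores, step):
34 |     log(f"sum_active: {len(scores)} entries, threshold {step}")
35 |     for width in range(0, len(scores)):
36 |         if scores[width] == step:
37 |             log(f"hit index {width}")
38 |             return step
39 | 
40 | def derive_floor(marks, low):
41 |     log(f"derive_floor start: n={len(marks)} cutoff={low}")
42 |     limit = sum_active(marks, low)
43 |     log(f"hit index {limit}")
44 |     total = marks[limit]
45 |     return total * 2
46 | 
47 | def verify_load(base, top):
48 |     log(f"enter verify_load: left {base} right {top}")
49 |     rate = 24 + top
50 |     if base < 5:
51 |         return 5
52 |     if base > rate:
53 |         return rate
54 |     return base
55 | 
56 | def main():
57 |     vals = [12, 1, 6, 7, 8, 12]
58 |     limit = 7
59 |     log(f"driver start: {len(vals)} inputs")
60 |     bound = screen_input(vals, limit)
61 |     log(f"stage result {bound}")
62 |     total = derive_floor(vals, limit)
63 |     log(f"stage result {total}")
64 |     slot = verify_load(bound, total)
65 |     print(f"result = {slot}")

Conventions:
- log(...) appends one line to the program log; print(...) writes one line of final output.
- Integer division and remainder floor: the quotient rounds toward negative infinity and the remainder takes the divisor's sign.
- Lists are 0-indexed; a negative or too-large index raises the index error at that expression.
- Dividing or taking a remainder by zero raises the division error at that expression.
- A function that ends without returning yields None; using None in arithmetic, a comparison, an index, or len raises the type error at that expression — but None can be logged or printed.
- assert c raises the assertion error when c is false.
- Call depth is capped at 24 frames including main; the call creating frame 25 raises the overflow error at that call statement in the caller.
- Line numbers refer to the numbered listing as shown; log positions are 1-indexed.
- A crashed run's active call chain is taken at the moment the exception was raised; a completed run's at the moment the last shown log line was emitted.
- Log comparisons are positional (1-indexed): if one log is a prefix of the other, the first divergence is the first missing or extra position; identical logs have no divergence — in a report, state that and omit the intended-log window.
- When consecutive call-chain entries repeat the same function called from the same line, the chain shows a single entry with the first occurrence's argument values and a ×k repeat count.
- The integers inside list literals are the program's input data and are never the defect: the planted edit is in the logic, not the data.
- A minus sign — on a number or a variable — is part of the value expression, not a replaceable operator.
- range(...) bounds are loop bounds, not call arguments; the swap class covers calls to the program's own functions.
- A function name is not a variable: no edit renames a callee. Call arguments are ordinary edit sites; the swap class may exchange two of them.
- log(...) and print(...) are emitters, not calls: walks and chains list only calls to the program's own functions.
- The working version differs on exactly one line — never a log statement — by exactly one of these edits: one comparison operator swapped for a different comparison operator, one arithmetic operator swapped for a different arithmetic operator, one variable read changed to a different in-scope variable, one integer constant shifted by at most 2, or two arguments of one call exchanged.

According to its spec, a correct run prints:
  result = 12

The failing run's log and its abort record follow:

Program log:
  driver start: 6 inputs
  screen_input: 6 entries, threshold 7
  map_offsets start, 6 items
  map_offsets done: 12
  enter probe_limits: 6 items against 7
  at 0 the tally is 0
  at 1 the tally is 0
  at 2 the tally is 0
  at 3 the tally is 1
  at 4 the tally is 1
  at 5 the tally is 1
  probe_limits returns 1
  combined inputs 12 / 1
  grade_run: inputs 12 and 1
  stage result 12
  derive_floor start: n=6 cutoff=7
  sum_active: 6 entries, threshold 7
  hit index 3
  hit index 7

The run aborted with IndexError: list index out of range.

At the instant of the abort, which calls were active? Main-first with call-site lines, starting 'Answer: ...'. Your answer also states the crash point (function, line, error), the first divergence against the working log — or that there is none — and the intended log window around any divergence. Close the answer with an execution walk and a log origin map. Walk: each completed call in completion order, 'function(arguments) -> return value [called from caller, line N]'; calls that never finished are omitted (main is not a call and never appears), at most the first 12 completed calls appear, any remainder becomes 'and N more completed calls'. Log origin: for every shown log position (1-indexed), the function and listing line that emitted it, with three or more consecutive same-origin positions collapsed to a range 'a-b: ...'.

Answer: main -> derive_floor (called at line 62).
Key fact: At log position 19 the runs split — shown 'hit index 7', but the working version logs 'hit index 3'.
Crash: derive_floor, line 44, IndexError.
First divergence: position 19 — shown 'hit index 7', intended 'hit index 3'.
Intended log window:
  17: sum_active: 6 entries, threshold 7
  18: hit index 3
  19: hit index 3
  20: stage result 14
Execution walk:
  map_offsets([12, 1, 6, 7, 8, 12]) -> 12  [called from screen_input, line 28]
  probe_limits([12, 1, 6, 7, 8, 12], 7) -> 1  [called from screen_input, line 29]
  grade_run(12, 1) -> 12  [called from screen_input, line 31]
  screen_input([12, 1, 6, 7, 8, 12], 7) -> 12  [called from main, line 60]
  sum_active([12, 1, 6, 7, 8, 12], 7) -> 7  [called from derive_floor, line 42]
Origin of each log line:
  1: from main, line 59
  2: from screen_input, line 27
  3: from map_offsets, line 2
  4: from map_offsets, line 7
  5: from probe_limits, line 11
  6-11: from probe_limits, line 16
  12: from probe_limits, line 17
  13: from screen_input, line 30
  14: from grade_run, line 21
  15: from main, line 61
  16: from derive_floor, line 41
  17: from sum_active, line 34
  18: from sum_active, line 37
  19: from derive_floor, line 43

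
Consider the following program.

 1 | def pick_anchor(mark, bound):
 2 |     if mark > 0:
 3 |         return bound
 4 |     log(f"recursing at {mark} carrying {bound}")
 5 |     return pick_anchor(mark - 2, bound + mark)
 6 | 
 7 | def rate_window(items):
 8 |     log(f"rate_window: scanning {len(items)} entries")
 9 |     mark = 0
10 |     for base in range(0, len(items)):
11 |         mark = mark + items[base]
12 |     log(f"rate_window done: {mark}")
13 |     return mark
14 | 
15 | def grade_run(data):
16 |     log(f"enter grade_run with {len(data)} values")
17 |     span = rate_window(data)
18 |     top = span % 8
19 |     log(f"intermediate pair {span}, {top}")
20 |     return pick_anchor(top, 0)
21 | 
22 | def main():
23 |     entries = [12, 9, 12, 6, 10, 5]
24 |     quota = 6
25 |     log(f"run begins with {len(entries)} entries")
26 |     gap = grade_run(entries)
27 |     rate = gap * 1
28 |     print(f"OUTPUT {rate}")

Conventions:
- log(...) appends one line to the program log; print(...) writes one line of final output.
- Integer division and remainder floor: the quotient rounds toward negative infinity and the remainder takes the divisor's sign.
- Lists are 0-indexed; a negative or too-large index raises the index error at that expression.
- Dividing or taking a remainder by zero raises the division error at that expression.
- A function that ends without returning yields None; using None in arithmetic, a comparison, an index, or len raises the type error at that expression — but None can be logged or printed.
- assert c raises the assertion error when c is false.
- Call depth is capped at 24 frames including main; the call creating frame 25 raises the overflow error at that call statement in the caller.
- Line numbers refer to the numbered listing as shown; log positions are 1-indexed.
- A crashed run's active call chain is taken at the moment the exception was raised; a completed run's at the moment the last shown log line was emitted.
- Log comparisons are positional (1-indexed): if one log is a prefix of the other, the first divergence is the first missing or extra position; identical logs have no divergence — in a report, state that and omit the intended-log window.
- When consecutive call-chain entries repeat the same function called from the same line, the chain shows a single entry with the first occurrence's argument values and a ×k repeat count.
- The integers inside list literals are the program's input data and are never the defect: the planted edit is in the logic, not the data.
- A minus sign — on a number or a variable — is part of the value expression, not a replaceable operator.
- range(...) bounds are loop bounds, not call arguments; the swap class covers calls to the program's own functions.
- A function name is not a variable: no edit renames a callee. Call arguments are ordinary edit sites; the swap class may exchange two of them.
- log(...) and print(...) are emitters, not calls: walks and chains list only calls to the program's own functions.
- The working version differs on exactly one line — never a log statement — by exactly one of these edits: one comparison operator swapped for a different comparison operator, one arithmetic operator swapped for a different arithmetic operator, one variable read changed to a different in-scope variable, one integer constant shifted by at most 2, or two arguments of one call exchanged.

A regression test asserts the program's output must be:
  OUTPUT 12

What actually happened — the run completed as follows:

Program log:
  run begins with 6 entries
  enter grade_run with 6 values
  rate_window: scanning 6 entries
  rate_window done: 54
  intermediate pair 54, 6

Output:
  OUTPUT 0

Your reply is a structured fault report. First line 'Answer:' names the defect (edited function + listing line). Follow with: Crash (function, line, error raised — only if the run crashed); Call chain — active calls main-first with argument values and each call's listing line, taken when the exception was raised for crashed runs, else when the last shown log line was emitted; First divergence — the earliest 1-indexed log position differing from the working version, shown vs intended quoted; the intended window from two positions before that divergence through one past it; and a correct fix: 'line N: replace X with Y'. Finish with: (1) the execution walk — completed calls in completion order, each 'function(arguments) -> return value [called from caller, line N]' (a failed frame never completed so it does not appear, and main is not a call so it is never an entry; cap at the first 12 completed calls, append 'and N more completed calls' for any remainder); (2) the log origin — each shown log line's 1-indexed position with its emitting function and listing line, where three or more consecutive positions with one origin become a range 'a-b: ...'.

Answer: the defect is in pick_anchor at line 2.
Key fact: Only 5 log lines were emitted before the run died; the intended continuation was 'recursing at 6 carrying 0'.
Call chain: main -> grade_run([12, 9, 12, 6, 10, 5]) (called at line 26).
First divergence: position 6 — the faulty run's log ends after 5 lines; the working version continues with 'recursing at 6 carrying 0'.
Intended log window:
  4: rate_window done: 54
  5: intermediate pair 54, 6
  6: recursing at 6 carrying 0
  7: recursing at 4 carrying 6
Execution walk:
  rate_window([12, 9, 12, 6, 10, 5]) -> 54  [called from grade_run, line 17]
  pick_anchor(6, 0) -> 0  [called from grade_run, line 20]
  grade_run([12, 9, 12, 6, 10, 5]) -> 0  [called from main, line 26]
Log origin:
  1 — main, line 25
  2 — grade_run, line 16
  3 — rate_window, line 8
  4 — rate_window, line 12
  5 — grade_run, line 19
A correct fix: line 2: replace `>` with `<=`.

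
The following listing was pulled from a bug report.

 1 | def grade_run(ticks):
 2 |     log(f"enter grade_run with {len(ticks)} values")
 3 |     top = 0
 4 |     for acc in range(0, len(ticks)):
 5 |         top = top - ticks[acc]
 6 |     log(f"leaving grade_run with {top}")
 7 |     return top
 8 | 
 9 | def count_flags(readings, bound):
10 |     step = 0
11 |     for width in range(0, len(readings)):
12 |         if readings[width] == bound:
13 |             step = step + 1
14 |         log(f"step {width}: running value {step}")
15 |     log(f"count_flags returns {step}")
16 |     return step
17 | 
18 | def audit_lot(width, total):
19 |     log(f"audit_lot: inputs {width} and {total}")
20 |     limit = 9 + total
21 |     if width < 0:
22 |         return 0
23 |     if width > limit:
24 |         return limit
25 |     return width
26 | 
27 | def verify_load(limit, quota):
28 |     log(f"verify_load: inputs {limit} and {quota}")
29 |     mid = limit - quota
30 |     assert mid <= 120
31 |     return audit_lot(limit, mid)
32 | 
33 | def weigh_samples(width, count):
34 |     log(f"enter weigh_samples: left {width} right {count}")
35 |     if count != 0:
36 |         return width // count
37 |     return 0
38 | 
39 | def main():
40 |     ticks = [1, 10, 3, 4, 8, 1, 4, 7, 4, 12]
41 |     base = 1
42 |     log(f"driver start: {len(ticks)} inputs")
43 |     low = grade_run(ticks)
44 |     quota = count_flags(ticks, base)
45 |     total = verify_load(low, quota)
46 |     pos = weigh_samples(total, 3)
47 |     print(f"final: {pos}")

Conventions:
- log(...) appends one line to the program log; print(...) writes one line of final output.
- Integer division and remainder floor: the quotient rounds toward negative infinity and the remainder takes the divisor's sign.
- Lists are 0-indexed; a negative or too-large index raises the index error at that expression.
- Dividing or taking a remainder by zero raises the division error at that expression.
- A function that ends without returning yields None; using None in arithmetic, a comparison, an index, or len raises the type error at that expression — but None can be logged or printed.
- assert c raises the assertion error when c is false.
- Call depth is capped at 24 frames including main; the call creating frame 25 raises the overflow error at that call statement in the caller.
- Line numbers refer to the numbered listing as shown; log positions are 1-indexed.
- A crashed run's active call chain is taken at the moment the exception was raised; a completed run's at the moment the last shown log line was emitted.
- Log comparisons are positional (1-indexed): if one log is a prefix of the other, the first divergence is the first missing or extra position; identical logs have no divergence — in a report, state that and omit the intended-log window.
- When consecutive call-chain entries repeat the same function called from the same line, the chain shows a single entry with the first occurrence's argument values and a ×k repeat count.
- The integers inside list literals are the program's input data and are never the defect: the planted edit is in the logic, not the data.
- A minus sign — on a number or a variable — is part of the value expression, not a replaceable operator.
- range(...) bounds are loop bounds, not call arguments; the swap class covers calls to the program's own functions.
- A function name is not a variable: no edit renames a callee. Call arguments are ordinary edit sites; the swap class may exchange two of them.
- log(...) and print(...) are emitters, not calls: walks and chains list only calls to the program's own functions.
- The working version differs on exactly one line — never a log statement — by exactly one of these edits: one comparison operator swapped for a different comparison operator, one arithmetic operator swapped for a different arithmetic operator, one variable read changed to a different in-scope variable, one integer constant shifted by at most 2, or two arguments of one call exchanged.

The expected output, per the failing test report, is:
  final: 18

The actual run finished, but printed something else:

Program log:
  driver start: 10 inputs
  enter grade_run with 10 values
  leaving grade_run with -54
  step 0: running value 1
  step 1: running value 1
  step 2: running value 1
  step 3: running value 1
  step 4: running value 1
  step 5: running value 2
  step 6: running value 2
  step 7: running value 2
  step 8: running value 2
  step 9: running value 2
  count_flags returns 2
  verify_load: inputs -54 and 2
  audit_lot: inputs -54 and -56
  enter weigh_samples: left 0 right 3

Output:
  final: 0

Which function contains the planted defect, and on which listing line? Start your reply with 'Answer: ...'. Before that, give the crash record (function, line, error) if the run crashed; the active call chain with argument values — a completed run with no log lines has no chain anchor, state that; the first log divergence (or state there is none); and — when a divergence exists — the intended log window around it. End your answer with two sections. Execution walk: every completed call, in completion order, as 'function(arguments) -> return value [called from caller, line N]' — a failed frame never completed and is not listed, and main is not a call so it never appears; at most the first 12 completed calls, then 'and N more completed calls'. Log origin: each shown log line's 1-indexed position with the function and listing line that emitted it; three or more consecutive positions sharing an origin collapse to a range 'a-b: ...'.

Answer: the defect is in grade_run at line 5.
The tell: Log line 3 is where behavior first shows: 'leaving grade_run with -54' appears instead of 'leaving grade_run with 54'.
Call chain: main -> weigh_samples(0, 3) (called at line 46).
First divergence: position 3; shown 'leaving grade_run with -54' vs intended 'leaving grade_run with 54'.
Intended log window:
  1: driver start: 10 inputs
  2: enter grade_run with 10 values
  3: leaving grade_run with 54
  4: step 0: running value 1
Execution walk:
  grade_run([1, 10, 3, 4, 8, 1, 4, 7, 4, 12]) -> -54  [called from main, line 43]
  count_flags([1, 10, 3, 4, 8, 1, 4, 7, 4, 12], 1) -> 2  [called from main, line 44]
  audit_lot(-54, -56) -> 0  [called from verify_load, line 31]
  verify_load(-54, 2) -> 0  [called from main, line 45]
  weigh_samples(0, 3) -> 0  [called from main, line 46]
Log origins:
  1: from main, line 42
  2: from grade_run, line 2
  3: from grade_run, line 6
  4-13: from count_flags, line 14
  14: from count_flags, line 15
  15: from verify_load, line 28
  16: from audit_lot, line 19
  17: from weigh_samples, line 34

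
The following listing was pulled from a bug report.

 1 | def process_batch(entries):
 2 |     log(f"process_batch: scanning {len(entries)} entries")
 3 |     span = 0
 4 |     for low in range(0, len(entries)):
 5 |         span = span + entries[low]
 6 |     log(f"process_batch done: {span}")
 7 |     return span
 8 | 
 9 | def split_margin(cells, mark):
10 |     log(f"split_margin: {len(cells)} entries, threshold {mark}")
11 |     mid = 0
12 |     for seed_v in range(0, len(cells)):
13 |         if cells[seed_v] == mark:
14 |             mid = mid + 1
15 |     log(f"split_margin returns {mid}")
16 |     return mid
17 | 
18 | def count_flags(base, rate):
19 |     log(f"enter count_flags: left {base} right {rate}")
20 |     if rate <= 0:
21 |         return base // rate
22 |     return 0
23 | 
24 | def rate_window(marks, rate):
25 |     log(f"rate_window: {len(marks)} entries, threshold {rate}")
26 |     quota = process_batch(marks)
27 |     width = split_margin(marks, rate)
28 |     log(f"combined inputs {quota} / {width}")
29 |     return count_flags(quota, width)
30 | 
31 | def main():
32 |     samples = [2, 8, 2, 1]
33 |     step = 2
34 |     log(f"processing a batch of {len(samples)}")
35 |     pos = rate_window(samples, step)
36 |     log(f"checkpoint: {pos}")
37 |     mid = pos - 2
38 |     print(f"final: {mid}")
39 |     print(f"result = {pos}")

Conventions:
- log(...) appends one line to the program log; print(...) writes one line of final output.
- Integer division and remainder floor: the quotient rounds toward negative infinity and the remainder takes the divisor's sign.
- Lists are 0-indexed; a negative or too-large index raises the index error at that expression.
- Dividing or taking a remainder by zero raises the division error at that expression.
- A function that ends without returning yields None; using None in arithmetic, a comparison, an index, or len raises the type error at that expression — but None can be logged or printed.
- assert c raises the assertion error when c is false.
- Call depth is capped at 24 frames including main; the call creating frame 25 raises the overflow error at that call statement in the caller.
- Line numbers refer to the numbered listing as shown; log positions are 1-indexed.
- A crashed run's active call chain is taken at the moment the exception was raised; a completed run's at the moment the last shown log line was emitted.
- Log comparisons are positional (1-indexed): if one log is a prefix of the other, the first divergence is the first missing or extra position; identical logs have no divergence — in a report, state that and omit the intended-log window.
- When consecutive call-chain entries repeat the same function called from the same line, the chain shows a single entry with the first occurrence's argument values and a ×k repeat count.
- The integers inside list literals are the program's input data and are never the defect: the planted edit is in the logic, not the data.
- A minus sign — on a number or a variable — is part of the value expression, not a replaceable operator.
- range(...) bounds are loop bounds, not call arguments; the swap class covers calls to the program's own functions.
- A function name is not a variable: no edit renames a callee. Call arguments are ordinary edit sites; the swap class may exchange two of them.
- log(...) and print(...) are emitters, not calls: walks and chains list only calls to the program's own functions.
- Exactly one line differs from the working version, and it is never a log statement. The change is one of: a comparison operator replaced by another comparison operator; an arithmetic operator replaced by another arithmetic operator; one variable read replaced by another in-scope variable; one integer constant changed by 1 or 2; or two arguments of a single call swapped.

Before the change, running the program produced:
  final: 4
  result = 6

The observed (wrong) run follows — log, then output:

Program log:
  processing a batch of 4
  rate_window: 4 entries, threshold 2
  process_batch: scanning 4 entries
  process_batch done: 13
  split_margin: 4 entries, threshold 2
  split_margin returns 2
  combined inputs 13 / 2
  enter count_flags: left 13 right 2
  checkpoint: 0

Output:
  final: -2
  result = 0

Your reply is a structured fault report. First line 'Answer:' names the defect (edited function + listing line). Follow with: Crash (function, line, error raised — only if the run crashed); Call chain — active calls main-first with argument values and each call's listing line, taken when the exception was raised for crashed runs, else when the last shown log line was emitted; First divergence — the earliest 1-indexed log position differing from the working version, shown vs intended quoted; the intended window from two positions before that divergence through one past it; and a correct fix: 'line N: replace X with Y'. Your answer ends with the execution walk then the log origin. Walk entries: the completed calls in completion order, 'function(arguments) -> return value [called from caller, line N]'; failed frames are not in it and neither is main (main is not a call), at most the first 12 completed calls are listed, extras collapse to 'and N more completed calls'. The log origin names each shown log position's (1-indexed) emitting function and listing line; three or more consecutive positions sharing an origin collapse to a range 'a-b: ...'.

Answer: the defect is in count_flags at line 20.
The tell: Position 9 is the first bad log line: 'checkpoint: 0' should read 'checkpoint: 6'.
Call chain: main.
First divergence: position 9 — shown 'checkpoint: 0', intended 'checkpoint: 6'.
Intended log window:
  7: combined inputs 13 / 2
  8: enter count_flags: left 13 right 2
  9: checkpoint: 6
Execution walk:
  process_batch([2, 8, 2, 1]) -> 13  [called from rate_window, line 26]
  split_margin([2, 8, 2, 1], 2) -> 2  [called from rate_window, line 27]
  count_flags(13, 2) -> 0  [called from rate_window, line 29]
  rate_window([2, 8, 2, 1], 2) -> 0  [called from main, line 35]
Log origin:
  1: from main, line 34
  2: from rate_window, line 25
  3: from process_batch, line 2
  4: from process_batch, line 6
  5: from split_margin, line 10
  6: from split_margin, line 15
  7: from rate_window, line 28
  8: from count_flags, line 19
  9: from main, line 36
A correct fix: line 20: replace `<=` with `!=`.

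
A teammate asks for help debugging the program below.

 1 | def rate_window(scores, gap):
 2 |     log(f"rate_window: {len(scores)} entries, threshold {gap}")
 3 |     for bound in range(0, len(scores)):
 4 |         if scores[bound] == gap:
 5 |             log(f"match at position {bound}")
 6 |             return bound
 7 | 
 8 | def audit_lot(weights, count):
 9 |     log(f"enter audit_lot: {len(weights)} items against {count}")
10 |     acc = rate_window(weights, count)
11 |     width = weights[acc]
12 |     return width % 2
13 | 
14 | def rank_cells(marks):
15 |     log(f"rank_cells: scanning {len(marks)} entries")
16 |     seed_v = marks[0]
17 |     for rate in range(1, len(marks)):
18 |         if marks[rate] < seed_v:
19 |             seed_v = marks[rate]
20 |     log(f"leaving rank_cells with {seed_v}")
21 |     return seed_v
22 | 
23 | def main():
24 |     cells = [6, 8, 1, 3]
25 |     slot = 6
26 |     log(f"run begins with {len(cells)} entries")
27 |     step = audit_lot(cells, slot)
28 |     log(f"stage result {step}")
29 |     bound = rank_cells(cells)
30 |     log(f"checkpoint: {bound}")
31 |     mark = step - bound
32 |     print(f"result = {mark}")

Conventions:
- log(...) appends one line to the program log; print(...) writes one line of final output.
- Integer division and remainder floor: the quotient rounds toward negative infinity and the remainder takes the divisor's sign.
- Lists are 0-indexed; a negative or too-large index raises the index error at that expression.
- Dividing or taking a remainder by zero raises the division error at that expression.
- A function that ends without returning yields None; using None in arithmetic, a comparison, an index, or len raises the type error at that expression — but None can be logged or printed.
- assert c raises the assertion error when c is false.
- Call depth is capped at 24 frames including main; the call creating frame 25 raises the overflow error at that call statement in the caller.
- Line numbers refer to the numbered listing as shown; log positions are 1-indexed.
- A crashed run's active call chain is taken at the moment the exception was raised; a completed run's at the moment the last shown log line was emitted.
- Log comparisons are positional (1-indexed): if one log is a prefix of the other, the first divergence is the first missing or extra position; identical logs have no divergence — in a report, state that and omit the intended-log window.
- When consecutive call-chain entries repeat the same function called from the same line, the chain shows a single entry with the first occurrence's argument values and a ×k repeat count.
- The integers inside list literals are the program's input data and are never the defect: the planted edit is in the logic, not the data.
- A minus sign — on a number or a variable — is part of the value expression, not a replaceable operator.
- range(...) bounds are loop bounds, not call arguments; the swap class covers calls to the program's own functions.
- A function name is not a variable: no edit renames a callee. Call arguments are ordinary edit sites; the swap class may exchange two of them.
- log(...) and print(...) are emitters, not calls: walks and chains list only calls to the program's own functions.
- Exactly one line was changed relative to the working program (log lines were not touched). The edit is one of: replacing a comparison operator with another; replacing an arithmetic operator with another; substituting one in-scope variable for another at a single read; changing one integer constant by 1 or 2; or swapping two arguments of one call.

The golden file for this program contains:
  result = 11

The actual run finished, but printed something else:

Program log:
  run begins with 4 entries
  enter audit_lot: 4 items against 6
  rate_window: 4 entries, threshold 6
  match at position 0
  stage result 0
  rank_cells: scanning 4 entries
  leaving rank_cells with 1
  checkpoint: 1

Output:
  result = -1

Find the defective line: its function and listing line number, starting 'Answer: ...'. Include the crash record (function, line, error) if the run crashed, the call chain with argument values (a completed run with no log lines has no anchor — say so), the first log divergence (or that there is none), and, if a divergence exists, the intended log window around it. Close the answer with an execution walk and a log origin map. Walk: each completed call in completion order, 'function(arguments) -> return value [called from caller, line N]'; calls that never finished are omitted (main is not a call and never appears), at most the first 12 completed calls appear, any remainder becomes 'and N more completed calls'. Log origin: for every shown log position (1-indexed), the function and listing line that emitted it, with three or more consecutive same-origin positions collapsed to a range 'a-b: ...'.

Answer: the defect is in audit_lot at line 12.
Core observation: The log first diverges at position 5: the faulty run prints 'stage result 0' where the working version prints 'stage result 12'.
Call chain: main.
First divergence: position 5 — the shown line 'stage result 0' should read 'stage result 12'.
Intended log window:
  3: rate_window: 4 entries, threshold 6
  4: match at position 0
  5: stage result 12
  6: rank_cells: scanning 4 entries
Execution walk:
  rate_window([6, 8, 1, 3], 6) -> 0  [called from audit_lot, line 10]
  audit_lot([6, 8, 1, 3], 6) -> 0  [called from main, line 27]
  rank_cells([6, 8, 1, 3]) -> 1  [called from main, line 29]
Log origins:
  1: from main, line 26
  2: from audit_lot, line 9
  3: from rate_window, line 2
  4: from rate_window, line 5
  5: from main, line 28
  6: from rank_cells, line 15
  7: from rank_cells, line 20
  8: from main, line 30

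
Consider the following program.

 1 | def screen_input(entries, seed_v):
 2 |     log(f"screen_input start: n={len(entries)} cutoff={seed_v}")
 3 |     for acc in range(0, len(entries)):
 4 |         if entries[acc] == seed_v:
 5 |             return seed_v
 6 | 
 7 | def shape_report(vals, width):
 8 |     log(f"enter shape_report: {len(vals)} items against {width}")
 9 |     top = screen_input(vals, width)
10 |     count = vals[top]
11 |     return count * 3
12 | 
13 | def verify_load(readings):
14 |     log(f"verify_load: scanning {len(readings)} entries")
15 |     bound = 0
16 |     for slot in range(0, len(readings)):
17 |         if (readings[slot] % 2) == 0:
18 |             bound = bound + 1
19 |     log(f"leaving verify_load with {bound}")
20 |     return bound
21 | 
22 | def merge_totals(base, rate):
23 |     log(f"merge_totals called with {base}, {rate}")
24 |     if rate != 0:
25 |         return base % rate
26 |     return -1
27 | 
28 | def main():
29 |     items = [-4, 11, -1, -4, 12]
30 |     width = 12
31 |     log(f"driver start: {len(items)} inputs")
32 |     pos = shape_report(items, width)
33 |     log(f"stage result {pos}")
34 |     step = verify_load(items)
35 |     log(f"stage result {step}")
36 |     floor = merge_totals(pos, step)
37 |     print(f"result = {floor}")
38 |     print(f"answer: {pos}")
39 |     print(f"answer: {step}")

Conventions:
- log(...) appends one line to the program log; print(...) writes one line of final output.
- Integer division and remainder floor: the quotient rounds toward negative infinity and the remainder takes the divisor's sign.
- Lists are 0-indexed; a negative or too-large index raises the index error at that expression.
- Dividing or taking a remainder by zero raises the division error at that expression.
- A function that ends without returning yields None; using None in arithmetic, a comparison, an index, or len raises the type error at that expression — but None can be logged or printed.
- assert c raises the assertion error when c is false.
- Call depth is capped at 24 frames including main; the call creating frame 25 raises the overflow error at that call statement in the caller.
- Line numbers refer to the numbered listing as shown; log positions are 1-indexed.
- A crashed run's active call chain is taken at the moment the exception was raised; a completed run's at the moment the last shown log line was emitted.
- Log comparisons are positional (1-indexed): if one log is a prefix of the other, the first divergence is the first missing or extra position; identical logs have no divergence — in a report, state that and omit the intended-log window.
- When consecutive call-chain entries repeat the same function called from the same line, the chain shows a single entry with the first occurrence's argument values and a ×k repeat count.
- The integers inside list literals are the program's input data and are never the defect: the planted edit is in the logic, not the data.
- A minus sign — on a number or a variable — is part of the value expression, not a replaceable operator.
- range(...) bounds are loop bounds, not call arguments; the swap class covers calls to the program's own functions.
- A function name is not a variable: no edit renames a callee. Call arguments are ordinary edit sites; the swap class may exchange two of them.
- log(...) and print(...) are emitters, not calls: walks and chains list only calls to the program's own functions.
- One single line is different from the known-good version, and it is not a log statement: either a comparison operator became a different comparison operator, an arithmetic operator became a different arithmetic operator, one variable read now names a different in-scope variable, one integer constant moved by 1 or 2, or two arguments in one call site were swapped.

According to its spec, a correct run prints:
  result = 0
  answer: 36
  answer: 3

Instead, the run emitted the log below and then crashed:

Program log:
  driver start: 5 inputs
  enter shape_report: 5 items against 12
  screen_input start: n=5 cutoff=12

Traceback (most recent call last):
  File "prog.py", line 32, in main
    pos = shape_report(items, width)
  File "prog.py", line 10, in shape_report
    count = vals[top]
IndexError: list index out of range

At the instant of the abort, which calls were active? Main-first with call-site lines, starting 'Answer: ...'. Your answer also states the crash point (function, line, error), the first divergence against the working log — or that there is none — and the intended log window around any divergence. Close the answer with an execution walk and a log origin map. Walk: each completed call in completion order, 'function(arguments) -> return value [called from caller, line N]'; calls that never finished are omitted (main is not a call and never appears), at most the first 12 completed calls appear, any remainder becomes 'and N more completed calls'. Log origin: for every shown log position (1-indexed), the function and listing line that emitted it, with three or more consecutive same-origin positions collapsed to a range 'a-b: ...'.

Answer: main -> shape_report (called at line 32).
Core observation: Only 3 log lines were emitted before the run died; the intended continuation was 'stage result 36'.
Crash: shape_report, line 10, IndexError.
First divergence: position 4; the shown log stops at 3 lines while the working version next logs 'stage result 36'.
Intended log window:
  2: enter shape_report: 5 items against 12
  3: screen_input start: n=5 cutoff=12
  4: stage result 36
  5: verify_load: scanning 5 entries
Execution walk:
  screen_input([-4, 11, -1, -4, 12], 12) -> 12  [called from shape_report, line 9]
Log origins:
  1: from main, line 31
  2: from shape_report, line 8
  3: from screen_input, line 2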